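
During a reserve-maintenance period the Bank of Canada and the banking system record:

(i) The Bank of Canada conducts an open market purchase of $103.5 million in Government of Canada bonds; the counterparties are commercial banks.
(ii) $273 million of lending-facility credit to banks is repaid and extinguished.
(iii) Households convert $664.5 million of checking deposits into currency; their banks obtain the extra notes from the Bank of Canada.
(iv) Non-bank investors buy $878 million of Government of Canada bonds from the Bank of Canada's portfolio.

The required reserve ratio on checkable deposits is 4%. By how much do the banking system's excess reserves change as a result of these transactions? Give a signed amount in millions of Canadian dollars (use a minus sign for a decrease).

-$1650.3 million

OMO purchase (from banks) $103.5 million: reserves +$103.5M, deposits 0.
Discount-window repayment $273 million: reserves −$273M, deposits 0.
Currency withdrawal $664.5 million: reserves −$664.5M, deposits −$664.5M.
Asset sale (to non-banks) $878 million: reserves −$878M, deposits −$878M.
Totals: Δreserves = −$1712M, Δdeposits = −$1542.5M.
Δrequired reserves = 4% × −$1542.5M = −$61.7M.
Δexcess reserves = Δreserves − Δrequired = −$1712M − (−$61.7M) = -$1650.3 million.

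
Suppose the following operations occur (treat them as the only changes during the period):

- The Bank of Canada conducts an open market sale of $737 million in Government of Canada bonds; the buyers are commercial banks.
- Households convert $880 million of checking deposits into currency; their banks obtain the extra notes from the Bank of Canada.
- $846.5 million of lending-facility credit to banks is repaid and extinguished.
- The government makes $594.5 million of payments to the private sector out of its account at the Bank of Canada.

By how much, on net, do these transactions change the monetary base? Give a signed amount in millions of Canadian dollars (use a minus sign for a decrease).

Bank of Canada balance sheet:
  Assets:      Securities −$737M, Loans to banks −$846.5M
  Liabilities: Bank reserves −$1869M, Currency in circulation +$880M, Government deposits −$594.5M
Monetary base = currency + reserves: +$880M + (−$1869M) = -$989 million.

-$989 million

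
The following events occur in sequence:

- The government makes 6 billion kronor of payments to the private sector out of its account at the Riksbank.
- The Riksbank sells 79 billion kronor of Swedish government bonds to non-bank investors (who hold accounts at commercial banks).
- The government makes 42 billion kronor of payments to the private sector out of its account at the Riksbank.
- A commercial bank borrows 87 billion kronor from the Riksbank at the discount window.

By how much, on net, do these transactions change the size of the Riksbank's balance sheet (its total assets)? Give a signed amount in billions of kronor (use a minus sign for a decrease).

Government spending 6 billion kronor: only the composition of liabilities changes → 0.
Asset sale (to non-banks) 79 billion kronor: a Riksbank asset is shed → −79B.
Government spending 42 billion kronor: only the composition of liabilities changes → 0.
Discount-window loan 87 billion kronor: a Riksbank asset is acquired → +87B.
Net: 0 − 79 + 0 + 87 = +8 billion.

+8 billion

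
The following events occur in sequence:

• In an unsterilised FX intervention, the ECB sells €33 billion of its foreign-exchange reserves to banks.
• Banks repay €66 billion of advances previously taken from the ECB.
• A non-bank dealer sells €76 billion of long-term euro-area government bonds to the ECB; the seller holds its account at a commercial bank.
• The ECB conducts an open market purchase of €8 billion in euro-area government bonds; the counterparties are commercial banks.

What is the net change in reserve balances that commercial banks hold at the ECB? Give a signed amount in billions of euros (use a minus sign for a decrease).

-€15 billion

FX sale €33 billion: the buying banks pay out of their reserve balances → −€33B.
Discount-window repayment €66 billion: repayment is debited from reserves → −€66B.
Asset purchase (from non-banks) €76 billion: the ECB pays by crediting reserve accounts → +€76B.
OMO purchase (from banks) €8 billion: the ECB pays by crediting reserve accounts → +€8B.
Net: −33 − 66 + 76 + 8 = -€15 billion.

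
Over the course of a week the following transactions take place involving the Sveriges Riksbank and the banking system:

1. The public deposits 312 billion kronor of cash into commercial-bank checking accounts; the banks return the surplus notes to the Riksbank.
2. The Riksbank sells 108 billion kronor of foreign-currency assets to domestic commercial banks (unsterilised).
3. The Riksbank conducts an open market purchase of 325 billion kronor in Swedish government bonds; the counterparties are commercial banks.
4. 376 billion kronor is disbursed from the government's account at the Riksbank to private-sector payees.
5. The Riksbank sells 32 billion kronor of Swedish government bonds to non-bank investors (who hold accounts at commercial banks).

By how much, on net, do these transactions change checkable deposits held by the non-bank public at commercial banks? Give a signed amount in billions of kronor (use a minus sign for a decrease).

Currency deposit 312 billion kronor: non-bank counterparties' bank balances rise → +312B.
FX sale 108 billion kronor: the counterparty is a bank, so public deposits are unchanged → 0.
OMO purchase (from banks) 325 billion kronor: the counterparty is a bank, so public deposits are unchanged → 0.
Government spending 376 billion kronor: non-bank counterparties' bank balances rise → +376B.
Asset sale (to non-banks) 32 billion kronor: non-bank counterparties' bank balances fall → −32B.
Net: 312 + 0 + 0 + 376 − 32 = +656 billion.

+656 billion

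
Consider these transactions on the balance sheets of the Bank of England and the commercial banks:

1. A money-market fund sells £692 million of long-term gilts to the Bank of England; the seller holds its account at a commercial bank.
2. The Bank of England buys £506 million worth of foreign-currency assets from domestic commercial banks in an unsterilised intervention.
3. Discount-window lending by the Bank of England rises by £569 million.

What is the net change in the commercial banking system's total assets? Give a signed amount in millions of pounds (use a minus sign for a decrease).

Bank of England balance sheet:
  Assets:      Securities +£692M, Loans to banks +£569M, Foreign assets +£506M
  Liabilities: Bank reserves +£1767M
Commercial banking system:
  Assets:      Reserves at CB +£1767M, Foreign assets −£506M
  Liabilities: Checkable deposits +£692M, Borrowings from CB +£569M
Change in total bank assets = +£1261 million.

+£1261 million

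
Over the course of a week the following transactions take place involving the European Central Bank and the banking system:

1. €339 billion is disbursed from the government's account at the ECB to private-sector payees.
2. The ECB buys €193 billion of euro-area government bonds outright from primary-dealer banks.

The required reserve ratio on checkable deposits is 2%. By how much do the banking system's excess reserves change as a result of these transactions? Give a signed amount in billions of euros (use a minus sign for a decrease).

Government spending €339 billion: reserves +€339B, deposits +€339B.
OMO purchase (from banks) €193 billion: reserves +€193B, deposits 0.
Totals: Δreserves = +€532B, Δdeposits = +€339B.
Δrequired reserves = 2% × +€339B = +€6.78B.
Δexcess reserves = Δreserves − Δrequired = +€532B − (+€6.78B) = +€525.22 billion.

+€525.22 billion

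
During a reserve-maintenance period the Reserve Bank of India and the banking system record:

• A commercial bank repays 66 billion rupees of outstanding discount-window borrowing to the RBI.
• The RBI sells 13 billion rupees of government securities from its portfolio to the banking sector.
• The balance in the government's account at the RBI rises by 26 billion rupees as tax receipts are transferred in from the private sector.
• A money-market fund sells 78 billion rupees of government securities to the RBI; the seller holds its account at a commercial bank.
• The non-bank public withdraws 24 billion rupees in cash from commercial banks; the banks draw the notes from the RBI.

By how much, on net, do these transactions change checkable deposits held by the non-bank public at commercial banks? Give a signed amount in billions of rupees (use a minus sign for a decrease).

+28 billion

Discount-window repayment 66 billion rupees: the counterparty is a bank, so public deposits are unchanged → 0.
OMO sale (to banks) 13 billion rupees: the counterparty is a bank, so public deposits are unchanged → 0.
Government account inflow 26 billion rupees: non-bank counterparties' bank balances fall → −26B.
Asset purchase (from non-banks) 78 billion rupees: non-bank counterparties' bank balances rise → +78B.
Currency withdrawal 24 billion rupees: non-bank counterparties' bank balances fall → −24B.
Net: 0 + 0 − 26 + 78 − 24 = +28 billion.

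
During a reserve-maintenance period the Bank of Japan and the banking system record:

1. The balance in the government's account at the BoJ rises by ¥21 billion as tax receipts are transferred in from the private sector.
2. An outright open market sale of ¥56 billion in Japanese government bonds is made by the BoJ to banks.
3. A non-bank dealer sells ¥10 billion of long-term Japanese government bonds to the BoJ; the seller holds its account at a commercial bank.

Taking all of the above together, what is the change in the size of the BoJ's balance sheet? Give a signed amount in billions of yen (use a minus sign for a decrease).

-¥46 billion

Government account inflow ¥21 billion: only the composition of liabilities changes → 0.
OMO sale (to banks) ¥56 billion: a BoJ asset is shed → −¥56B.
Asset purchase (from non-banks) ¥10 billion: a BoJ asset is acquired → +¥10B.
Net: 0 − 56 + 10 = -¥46 billion.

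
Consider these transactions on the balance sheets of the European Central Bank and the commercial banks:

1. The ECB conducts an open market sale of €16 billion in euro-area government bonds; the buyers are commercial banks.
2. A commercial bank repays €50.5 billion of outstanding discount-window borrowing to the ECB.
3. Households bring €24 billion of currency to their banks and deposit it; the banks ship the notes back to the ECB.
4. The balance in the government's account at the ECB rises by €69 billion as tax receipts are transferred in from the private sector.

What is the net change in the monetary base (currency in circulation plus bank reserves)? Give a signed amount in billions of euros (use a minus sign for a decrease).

-€135.5 billion

ECB balance sheet:
  Assets:      Securities −€16B, Loans to banks −€50.5B
  Liabilities: Bank reserves −€111.5B, Currency in circulation −€24B, Government deposits +€69B
Monetary base = currency + reserves: −€24B + (−€111.5B) = -€135.5 billion.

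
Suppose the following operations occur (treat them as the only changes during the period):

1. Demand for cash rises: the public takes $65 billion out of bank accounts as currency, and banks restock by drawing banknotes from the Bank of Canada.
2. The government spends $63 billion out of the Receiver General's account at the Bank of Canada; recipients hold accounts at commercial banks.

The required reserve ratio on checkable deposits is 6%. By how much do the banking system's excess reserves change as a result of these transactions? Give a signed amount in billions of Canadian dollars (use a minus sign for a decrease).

Currency withdrawal $65 billion: reserves −$65B, deposits −$65B.
Government spending $63 billion: reserves +$63B, deposits +$63B.
Totals: Δreserves = −$2B, Δdeposits = −$2B.
Δrequired reserves = 6% × −$2B = −$0.12B.
Δexcess reserves = Δreserves − Δrequired = −$2B − (−$0.12B) = -$1.88 billion.

-$1.88 billion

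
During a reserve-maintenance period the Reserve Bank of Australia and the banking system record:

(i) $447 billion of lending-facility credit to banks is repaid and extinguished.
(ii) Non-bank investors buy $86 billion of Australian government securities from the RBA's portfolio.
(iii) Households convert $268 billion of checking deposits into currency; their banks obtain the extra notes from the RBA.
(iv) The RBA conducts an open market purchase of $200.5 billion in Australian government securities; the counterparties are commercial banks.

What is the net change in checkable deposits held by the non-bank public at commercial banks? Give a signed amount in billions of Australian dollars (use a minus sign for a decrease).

-$354 billion

Discount-window repayment $447 billion: the counterparty is a bank, so public deposits are unchanged → 0.
Asset sale (to non-banks) $86 billion: non-bank counterparties' bank balances fall → −$86B.
Currency withdrawal $268 billion: non-bank counterparties' bank balances fall → −$268B.
OMO purchase (from banks) $200.5 billion: the counterparty is a bank, so public deposits are unchanged → 0.
Net: 0 − 86 − 268 + 0 = -$354 billion.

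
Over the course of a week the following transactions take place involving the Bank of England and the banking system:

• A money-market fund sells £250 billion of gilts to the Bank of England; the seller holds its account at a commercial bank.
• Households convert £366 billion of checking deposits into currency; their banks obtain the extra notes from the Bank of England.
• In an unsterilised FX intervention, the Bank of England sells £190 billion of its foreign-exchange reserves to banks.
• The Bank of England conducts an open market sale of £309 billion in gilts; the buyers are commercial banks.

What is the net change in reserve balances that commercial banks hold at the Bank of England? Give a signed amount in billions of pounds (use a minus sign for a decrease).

Bank of England balance sheet:
  Assets:      Securities −£59B, Foreign assets −£190B
  Liabilities: Bank reserves −£615B, Currency in circulation +£366B
Commercial banking system:
  Assets:      Reserves at CB −£615B, Securities +£309B, Foreign assets +£190B
  Liabilities: Checkable deposits −£116B
So the change in reserve balances that commercial banks hold at the Bank of England is -£615 billion.

-£615 billion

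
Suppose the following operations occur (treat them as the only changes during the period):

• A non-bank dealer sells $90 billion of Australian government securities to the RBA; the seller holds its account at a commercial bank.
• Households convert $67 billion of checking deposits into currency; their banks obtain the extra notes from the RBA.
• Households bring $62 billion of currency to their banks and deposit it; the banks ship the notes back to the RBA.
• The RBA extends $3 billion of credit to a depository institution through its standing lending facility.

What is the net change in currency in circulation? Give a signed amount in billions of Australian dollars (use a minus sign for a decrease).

Asset purchase (from non-banks) $90 billion: no currency enters or leaves circulation → 0.
Currency withdrawal $67 billion: notes leave the central bank → +$67B.
Currency deposit $62 billion: notes return to the central bank → −$62B.
Discount-window loan $3 billion: no currency enters or leaves circulation → 0.
Net: 0 + 67 − 62 + 0 = +$5 billion.

+$5 billion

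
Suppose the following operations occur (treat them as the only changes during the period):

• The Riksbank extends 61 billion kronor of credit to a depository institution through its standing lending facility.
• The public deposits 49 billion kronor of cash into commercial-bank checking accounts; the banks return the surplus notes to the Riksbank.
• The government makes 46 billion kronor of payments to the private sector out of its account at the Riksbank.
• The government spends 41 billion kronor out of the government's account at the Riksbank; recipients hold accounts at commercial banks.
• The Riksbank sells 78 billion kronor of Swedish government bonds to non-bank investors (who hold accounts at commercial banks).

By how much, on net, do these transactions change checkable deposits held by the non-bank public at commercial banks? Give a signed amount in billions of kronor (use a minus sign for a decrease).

+58 billion

Riksbank balance sheet:
  Assets:      Securities −78B, Loans to banks +61B
  Liabilities: Bank reserves +119B, Currency in circulation −49B, Government deposits −87B
Commercial banking system:
  Assets:      Reserves at CB +119B
  Liabilities: Checkable deposits +58B, Borrowings from CB +61B
So the change in checkable deposits held by the non-bank public at commercial banks is +58 billion.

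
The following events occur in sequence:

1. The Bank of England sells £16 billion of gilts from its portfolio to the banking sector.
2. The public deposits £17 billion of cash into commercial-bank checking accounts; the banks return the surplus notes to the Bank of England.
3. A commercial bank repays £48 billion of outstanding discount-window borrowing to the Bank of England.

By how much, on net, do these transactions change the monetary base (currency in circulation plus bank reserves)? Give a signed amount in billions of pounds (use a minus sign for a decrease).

-£64 billion

OMO sale (to banks) £16 billion: Bank of England balance sheet contracts → −£16B.
Currency deposit £17 billion: just a shift between currency and reserves — both are base money → 0.
Discount-window repayment £48 billion: Bank of England balance sheet contracts → −£48B.
Net: −16 + 0 − 48 = -£64 billion.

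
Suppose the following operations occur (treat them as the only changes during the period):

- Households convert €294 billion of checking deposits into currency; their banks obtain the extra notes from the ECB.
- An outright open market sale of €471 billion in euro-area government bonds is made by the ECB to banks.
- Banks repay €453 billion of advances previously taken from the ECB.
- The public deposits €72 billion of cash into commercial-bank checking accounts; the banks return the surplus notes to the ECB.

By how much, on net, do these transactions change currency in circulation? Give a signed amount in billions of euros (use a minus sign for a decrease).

Currency withdrawal €294 billion: notes leave the central bank → +€294B.
OMO sale (to banks) €471 billion: no currency enters or leaves circulation → 0.
Discount-window repayment €453 billion: no currency enters or leaves circulation → 0.
Currency deposit €72 billion: notes return to the central bank → −€72B.
Net: 294 + 0 + 0 − 72 = +€222 billion.

+€222 billion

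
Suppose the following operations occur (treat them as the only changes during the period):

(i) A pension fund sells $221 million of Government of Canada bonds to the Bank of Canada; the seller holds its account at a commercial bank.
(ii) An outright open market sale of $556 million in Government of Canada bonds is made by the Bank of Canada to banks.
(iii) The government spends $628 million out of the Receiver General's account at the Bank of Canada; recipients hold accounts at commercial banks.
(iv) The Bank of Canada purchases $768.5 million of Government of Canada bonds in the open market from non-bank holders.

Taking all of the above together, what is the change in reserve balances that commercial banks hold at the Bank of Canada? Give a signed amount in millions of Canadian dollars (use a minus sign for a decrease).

Asset purchase (from non-banks) $221 million: the Bank of Canada pays by crediting reserve accounts → +$221M.
OMO sale (to banks) $556 million: the buying banks pay out of their reserve balances → −$556M.
Government spending $628 million: government payments flow into bank reserve accounts → +$628M.
Asset purchase (from non-banks) $768.5 million: the Bank of Canada pays by crediting reserve accounts → +$768.5M.
Net: 221 − 556 + 628 + 768.5 = +$1061.5 million.

+$1061.5 million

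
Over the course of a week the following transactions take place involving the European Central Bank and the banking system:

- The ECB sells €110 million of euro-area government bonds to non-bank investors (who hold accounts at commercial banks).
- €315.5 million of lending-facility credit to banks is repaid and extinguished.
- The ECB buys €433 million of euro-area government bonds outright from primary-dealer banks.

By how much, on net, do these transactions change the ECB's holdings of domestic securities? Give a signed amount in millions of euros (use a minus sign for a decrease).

+€323 million

ECB balance sheet:
  Assets:      Securities +€323M, Loans to banks −€315.5M
  Liabilities: Bank reserves +€7.5M
Commercial banking system:
  Assets:      Reserves at CB +€7.5M, Securities −€433M
  Liabilities: Checkable deposits −€110M, Borrowings from CB −€315.5M
So the change in the ECB's holdings of domestic securities is +€323 million.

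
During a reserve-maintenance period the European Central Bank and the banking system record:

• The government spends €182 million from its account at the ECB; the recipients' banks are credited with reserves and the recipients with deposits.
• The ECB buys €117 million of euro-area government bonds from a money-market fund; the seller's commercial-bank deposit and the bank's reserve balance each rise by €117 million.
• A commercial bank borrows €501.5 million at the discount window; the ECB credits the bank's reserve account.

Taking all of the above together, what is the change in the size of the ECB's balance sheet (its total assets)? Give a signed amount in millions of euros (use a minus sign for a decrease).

+€618.5 million

ECB balance sheet:
  Assets:      Securities +€117M, Loans to banks +€501.5M
  Liabilities: Bank reserves +€800.5M, Government deposits −€182M
Commercial banking system:
  Assets:      Reserves at CB +€800.5M
  Liabilities: Checkable deposits +€299M, Borrowings from CB +€501.5M
Change in total ECB assets = +€618.5 million.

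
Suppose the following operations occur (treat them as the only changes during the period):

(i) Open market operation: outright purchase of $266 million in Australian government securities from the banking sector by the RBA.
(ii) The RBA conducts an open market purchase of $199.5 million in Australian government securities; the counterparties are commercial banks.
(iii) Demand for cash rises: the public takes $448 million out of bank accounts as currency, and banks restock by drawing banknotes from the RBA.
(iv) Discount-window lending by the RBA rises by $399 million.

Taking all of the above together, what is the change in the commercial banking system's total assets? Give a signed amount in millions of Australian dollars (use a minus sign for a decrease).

-$49 million

OMO purchase (from banks) $266 million: just an asset swap on bank balance sheets → 0.
OMO purchase (from banks) $199.5 million: just an asset swap on bank balance sheets → 0.
Currency withdrawal $448 million: bank balance sheets shrink → −$448M.
Discount-window loan $399 million: bank balance sheets expand → +$399M.
Net: 0 + 0 − 448 + 399 = -$49 million.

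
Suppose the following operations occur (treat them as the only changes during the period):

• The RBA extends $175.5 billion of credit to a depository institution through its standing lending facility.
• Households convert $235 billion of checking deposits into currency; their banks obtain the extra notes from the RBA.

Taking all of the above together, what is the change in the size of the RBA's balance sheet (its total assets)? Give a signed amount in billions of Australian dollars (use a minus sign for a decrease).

+$175.5 billion

RBA balance sheet:
  Assets:      Loans to banks +$175.5B
  Liabilities: Bank reserves −$59.5B, Currency in circulation +$235B
Commercial banking system:
  Assets:      Reserves at CB −$59.5B
  Liabilities: Checkable deposits −$235B, Borrowings from CB +$175.5B
Change in total RBA assets = +$175.5 billion.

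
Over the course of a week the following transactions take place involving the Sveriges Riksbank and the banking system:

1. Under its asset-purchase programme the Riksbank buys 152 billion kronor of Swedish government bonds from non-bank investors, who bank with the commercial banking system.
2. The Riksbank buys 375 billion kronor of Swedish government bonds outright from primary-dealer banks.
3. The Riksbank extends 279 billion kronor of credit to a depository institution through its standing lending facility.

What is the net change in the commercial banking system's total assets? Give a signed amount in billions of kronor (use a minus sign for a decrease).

+431 billion

Riksbank balance sheet:
  Assets:      Securities +527B, Loans to banks +279B
  Liabilities: Bank reserves +806B
Commercial banking system:
  Assets:      Reserves at CB +806B, Securities −375B
  Liabilities: Checkable deposits +152B, Borrowings from CB +279B
Change in total bank assets = +431 billion.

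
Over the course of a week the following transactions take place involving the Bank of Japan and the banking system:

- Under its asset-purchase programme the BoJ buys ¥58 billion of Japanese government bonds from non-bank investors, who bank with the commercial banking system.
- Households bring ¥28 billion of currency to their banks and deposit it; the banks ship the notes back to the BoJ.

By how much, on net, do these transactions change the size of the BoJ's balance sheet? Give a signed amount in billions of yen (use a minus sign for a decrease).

Asset purchase (from non-banks) ¥58 billion: a BoJ asset is acquired → +¥58B.
Currency deposit ¥28 billion: only the composition of liabilities changes → 0.
Net: 58 + 0 = +¥58 billion.

+¥58 billion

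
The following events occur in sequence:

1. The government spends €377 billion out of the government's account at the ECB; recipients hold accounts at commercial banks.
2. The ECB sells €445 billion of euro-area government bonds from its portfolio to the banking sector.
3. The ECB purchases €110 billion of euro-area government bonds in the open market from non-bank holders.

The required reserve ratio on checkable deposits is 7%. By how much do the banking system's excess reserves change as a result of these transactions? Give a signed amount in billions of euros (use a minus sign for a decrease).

Government spending €377 billion: reserves +€377B, deposits +€377B.
OMO sale (to banks) €445 billion: reserves −€445B, deposits 0.
Asset purchase (from non-banks) €110 billion: reserves +€110B, deposits +€110B.
Totals: Δreserves = +€42B, Δdeposits = +€487B.
Δrequired reserves = 7% × +€487B = +€34.09B.
Δexcess reserves = Δreserves − Δrequired = +€42B − (+€34.09B) = +€7.91 billion.

+€7.91 billion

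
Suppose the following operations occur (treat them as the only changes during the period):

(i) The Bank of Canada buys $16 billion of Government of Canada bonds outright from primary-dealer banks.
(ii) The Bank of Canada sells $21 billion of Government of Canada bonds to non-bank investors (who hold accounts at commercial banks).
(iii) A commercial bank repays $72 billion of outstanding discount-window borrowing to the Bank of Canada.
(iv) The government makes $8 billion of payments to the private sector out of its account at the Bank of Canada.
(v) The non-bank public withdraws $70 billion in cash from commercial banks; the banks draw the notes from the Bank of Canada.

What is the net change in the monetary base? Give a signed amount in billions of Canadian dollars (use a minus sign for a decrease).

OMO purchase (from banks) $16 billion: Bank of Canada balance sheet expands → +$16B.
Asset sale (to non-banks) $21 billion: Bank of Canada balance sheet contracts → −$21B.
Discount-window repayment $72 billion: Bank of Canada balance sheet contracts → −$72B.
Government spending $8 billion: a non-base liability converts back to reserves → +$8B.
Currency withdrawal $70 billion: just a shift between currency and reserves — both are base money → 0.
Net: 16 − 21 − 72 + 8 + 0 = -$69 billion.

-$69 billion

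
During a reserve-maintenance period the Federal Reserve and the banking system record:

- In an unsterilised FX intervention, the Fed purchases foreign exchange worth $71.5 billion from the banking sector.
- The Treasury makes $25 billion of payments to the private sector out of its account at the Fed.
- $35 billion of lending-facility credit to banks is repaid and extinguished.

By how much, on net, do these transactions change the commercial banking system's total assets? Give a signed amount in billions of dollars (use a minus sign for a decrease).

Fed balance sheet:
  Assets:      Loans to banks −$35B, Foreign assets +$71.5B
  Liabilities: Bank reserves +$61.5B, Government deposits −$25B
Commercial banking system:
  Assets:      Reserves at CB +$61.5B, Foreign assets −$71.5B
  Liabilities: Checkable deposits +$25B, Borrowings from CB −$35B
Change in total bank assets = -$10 billion.

-$10 billion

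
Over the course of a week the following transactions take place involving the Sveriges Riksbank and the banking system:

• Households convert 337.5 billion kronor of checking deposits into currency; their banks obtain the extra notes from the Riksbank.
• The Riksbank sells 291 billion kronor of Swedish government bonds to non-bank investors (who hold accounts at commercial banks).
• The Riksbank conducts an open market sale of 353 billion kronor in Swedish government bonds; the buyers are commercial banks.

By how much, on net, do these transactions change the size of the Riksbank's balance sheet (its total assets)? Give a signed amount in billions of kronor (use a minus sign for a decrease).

Currency withdrawal 337.5 billion kronor: only the composition of liabilities changes → 0.
Asset sale (to non-banks) 291 billion kronor: a Riksbank asset is shed → −291B.
OMO sale (to banks) 353 billion kronor: a Riksbank asset is shed → −353B.
Net: 0 − 291 − 353 = -644 billion.

-644 billion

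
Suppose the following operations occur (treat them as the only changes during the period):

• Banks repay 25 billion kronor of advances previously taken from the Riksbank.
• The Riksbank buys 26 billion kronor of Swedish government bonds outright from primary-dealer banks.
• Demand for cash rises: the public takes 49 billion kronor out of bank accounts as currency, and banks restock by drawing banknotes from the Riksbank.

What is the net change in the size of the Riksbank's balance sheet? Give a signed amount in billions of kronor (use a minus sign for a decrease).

Discount-window repayment 25 billion kronor: a Riksbank asset is shed → −25B.
OMO purchase (from banks) 26 billion kronor: a Riksbank asset is acquired → +26B.
Currency withdrawal 49 billion kronor: only the composition of liabilities changes → 0.
Net: −25 + 26 + 0 = +1 billion.

+1 billion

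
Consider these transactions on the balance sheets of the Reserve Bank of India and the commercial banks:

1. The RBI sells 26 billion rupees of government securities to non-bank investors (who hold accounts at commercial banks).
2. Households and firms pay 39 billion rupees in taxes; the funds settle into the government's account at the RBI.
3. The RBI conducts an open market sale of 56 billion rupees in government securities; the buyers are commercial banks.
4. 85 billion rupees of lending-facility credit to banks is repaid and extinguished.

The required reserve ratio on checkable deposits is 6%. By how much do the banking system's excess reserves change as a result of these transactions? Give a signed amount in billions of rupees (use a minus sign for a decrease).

-202.1 billion

Asset sale (to non-banks) 26 billion rupees: reserves −26B, deposits −26B.
Government account inflow 39 billion rupees: reserves −39B, deposits −39B.
OMO sale (to banks) 56 billion rupees: reserves −56B, deposits 0.
Discount-window repayment 85 billion rupees: reserves −85B, deposits 0.
Totals: Δreserves = −206B, Δdeposits = −65B.
Δrequired reserves = 6% × −65B = −3.9B.
Δexcess reserves = Δreserves − Δrequired = −206B − (−3.9B) = -202.1 billion.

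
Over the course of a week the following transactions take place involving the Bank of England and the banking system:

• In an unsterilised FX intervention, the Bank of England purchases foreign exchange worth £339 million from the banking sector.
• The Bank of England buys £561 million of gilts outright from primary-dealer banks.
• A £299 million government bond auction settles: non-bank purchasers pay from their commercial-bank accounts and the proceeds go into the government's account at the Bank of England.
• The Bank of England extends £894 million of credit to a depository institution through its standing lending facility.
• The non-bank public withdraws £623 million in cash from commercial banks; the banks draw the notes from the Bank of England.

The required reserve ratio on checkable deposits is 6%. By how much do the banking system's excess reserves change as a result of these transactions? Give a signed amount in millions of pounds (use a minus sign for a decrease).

FX purchase £339 million: reserves +£339M, deposits 0.
OMO purchase (from banks) £561 million: reserves +£561M, deposits 0.
Government account inflow £299 million: reserves −£299M, deposits −£299M.
Discount-window loan £894 million: reserves +£894M, deposits 0.
Currency withdrawal £623 million: reserves −£623M, deposits −£623M.
Totals: Δreserves = +£872M, Δdeposits = −£922M.
Δrequired reserves = 6% × −£922M = −£55.32M.
Δexcess reserves = Δreserves − Δrequired = +£872M − (−£55.32M) = +£927.32 million.

+£927.32 million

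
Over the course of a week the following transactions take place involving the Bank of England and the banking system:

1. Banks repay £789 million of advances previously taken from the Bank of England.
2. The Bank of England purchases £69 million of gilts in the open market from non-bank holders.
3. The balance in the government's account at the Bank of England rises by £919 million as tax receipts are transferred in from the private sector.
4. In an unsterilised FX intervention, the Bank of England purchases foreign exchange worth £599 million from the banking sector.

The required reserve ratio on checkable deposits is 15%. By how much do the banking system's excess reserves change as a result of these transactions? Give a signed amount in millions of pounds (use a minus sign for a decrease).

Discount-window repayment £789 million: reserves −£789M, deposits 0.
Asset purchase (from non-banks) £69 million: reserves +£69M, deposits +£69M.
Government account inflow £919 million: reserves −£919M, deposits −£919M.
FX purchase £599 million: reserves +£599M, deposits 0.
Totals: Δreserves = −£1040M, Δdeposits = −£850M.
Δrequired reserves = 15% × −£850M = −£127.5M.
Δexcess reserves = Δreserves − Δrequired = −£1040M − (−£127.5M) = -£912.5 million.

-£912.5 million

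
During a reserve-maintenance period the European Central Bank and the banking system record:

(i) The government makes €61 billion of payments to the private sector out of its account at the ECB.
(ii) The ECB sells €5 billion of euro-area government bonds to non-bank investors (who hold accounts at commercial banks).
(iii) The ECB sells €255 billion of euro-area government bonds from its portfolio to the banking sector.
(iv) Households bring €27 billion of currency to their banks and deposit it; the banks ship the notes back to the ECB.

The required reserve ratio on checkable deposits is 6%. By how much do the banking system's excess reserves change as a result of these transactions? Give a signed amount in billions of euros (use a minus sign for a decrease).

-€176.98 billion

Government spending €61 billion: reserves +€61B, deposits +€61B.
Asset sale (to non-banks) €5 billion: reserves −€5B, deposits −€5B.
OMO sale (to banks) €255 billion: reserves −€255B, deposits 0.
Currency deposit €27 billion: reserves +€27B, deposits +€27B.
Totals: Δreserves = −€172B, Δdeposits = +€83B.
Δrequired reserves = 6% × +€83B = +€4.98B.
Δexcess reserves = Δreserves − Δrequired = −€172B − (+€4.98B) = -€176.98 billion.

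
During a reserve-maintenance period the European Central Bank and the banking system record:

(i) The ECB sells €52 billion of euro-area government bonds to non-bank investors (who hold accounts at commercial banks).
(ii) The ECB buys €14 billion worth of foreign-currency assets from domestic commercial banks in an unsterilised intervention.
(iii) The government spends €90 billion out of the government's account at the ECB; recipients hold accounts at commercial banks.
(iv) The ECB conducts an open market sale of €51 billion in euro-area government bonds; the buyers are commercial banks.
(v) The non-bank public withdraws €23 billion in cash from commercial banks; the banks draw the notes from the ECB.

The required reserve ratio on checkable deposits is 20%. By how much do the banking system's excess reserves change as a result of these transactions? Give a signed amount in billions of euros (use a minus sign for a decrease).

Asset sale (to non-banks) €52 billion: reserves −€52B, deposits −€52B.
FX purchase €14 billion: reserves +€14B, deposits 0.
Government spending €90 billion: reserves +€90B, deposits +€90B.
OMO sale (to banks) €51 billion: reserves −€51B, deposits 0.
Currency withdrawal €23 billion: reserves −€23B, deposits −€23B.
Totals: Δreserves = −€22B, Δdeposits = +€15B.
Δrequired reserves = 20% × +€15B = +€3B.
Δexcess reserves = Δreserves − Δrequired = −€22B − (+€3B) = -€25 billion.

-€25 billion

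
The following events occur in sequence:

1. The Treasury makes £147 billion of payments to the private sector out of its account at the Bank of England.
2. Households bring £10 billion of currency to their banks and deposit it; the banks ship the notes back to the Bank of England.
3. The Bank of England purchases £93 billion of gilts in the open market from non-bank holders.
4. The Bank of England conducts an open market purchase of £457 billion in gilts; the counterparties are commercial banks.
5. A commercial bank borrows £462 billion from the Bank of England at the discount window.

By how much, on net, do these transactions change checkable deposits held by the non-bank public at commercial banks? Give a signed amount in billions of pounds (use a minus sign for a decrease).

+£250 billion

Government spending £147 billion: non-bank counterparties' bank balances rise → +£147B.
Currency deposit £10 billion: non-bank counterparties' bank balances rise → +£10B.
Asset purchase (from non-banks) £93 billion: non-bank counterparties' bank balances rise → +£93B.
OMO purchase (from banks) £457 billion: the counterparty is a bank, so public deposits are unchanged → 0.
Discount-window loan £462 billion: the counterparty is a bank, so public deposits are unchanged → 0.
Net: 147 + 10 + 93 + 0 + 0 = +£250 billion.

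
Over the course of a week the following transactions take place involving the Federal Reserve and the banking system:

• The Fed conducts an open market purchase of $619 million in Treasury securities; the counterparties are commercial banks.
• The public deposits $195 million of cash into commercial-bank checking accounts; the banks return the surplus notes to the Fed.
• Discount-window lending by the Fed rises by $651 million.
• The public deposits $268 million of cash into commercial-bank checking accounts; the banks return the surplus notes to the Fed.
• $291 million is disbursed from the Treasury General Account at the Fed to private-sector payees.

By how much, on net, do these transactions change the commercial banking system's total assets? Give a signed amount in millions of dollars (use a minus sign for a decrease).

Fed balance sheet:
  Assets:      Securities +$619M, Loans to banks +$651M
  Liabilities: Bank reserves +$2024M, Currency in circulation −$463M, Government deposits −$291M
Commercial banking system:
  Assets:      Reserves at CB +$2024M, Securities −$619M
  Liabilities: Checkable deposits +$754M, Borrowings from CB +$651M
Change in total bank assets = +$1405 million.

+$1405 million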